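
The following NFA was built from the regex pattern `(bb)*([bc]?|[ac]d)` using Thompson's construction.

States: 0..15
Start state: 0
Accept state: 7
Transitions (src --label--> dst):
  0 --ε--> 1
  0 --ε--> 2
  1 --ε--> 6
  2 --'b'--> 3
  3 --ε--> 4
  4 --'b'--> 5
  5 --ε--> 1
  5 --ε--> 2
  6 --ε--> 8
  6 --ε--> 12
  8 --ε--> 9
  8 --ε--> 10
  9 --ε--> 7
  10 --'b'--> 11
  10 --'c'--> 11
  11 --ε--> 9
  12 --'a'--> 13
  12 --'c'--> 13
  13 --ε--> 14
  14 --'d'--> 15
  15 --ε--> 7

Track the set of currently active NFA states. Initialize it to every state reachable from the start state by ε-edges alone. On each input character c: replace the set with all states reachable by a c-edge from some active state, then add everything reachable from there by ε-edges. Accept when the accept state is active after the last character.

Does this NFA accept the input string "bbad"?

S₀ = ε-closure({0}) = {0,1,2,6,7,8,9,10,12}
'b' @ 1: {3,4,7,9,11}  (accept∈set)
'b' @ 2: {1,2,5,6,7,8,9,10,12}  (accept∈set)
'a' @ 3: {13,14}
'd' @ 4: {7,15}  (accept∈set)
final: {7,15}; accept 7 in set

Answer: ACCEPT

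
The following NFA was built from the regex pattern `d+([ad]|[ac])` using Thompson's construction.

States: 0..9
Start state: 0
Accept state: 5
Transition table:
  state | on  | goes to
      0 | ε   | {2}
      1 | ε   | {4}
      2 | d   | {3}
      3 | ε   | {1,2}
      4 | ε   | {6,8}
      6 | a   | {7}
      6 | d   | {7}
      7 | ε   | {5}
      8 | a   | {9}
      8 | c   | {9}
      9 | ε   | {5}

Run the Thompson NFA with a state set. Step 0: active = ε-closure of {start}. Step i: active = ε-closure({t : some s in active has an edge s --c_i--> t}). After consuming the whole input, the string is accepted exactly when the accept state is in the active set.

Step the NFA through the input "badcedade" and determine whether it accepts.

S₀ = ε-closure({0}) = {0,2}
'b' @ 1: {}  — no active states
rest 'adcedade' ignored (set empty)
after full input: {}  (accept=5 not in)

Answer: REJECT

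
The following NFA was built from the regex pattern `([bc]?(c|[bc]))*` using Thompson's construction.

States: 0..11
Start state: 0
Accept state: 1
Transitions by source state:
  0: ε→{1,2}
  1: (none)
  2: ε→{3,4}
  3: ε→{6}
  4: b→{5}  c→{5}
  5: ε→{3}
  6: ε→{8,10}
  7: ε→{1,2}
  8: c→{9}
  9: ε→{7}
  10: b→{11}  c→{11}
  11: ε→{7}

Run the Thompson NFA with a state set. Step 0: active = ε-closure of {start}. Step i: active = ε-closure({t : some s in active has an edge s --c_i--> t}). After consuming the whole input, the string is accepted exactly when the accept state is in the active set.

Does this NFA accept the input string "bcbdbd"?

initial (ε-close {0}): {0,1,2,3,4,6,8,10}
'b' @ 1: {1,2,3,4,5,6,7,8,10,11}  (accept∈set)
'c' @ 2: {1,2,3,4,5,6,7,8,9,10,11}  (accept∈set)
'b' @ 3: {1,2,3,4,5,6,7,8,10,11}  (accept∈set)
'd' @ 4: {}  — no active states
rest 'bd' ignored (set empty)
after full input: {}  (accept=1 not in)

Answer: REJECT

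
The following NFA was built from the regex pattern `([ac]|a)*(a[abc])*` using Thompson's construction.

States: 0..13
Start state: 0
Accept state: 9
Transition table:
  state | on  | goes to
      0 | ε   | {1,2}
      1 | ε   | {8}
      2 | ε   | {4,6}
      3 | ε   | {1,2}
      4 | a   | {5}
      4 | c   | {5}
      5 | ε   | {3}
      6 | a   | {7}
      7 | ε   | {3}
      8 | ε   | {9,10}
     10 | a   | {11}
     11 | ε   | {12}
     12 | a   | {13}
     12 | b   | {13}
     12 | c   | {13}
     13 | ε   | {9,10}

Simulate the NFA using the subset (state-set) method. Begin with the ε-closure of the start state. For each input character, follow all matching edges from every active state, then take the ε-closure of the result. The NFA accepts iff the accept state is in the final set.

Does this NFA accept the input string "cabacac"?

S₀ = ε-closure({0}) = {0,1,2,4,6,8,9,10}
'c' @ 1: {1,2,3,4,5,6,8,9,10}  [accepting]
'a' @ 2: {1,2,3,4,5,6,7,8,9,10,11,12}  [accepting]
'b' @ 3: {9,10,13}  [accepting]
'a' @ 4: {11,12}
'c' @ 5: {9,10,13}  [accepting]
'a' @ 6: {11,12}
'c' @ 7: {9,10,13}  [accepting]
end set {9,10,13} — state 9 in

Answer: ACCEPT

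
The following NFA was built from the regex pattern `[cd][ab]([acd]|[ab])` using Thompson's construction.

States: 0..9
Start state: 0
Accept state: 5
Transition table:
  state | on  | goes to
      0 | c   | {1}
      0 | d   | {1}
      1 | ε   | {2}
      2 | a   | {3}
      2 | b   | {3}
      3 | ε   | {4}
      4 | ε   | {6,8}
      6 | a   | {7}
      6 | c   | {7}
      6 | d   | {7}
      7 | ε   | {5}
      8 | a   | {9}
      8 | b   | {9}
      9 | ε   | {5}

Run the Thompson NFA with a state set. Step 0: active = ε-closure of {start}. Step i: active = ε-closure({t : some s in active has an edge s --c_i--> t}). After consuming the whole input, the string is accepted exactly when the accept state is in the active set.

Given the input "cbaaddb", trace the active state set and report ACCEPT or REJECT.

start: ε-closure({0}) = {0}
'c' @ 1: {1,2}
'b' @ 2: {3,4,6,8}
'a' @ 3: {5,7,9}  [accepting]
'a' @ 4: {}  — dead — no transitions
rest 'ddb' ignored (set empty)
final: {}; accept 5 not in set

Answer: REJECT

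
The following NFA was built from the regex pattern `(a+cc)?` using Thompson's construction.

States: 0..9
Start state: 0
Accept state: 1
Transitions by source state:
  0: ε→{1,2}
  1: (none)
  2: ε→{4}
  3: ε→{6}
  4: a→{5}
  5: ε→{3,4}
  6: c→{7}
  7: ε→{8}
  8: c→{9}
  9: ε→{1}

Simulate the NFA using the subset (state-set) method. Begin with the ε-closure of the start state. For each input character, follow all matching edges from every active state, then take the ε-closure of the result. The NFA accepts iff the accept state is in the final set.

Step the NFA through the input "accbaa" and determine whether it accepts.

Answer: REJECT

Derivation:
start: ε-closure({0}) = {0,1,2,4}
'a' @ 1: {3,4,5,6}
'c' @ 2: {7,8}
'c' @ 3: {1,9}  (accept∈set)
'b' @ 4: {}  — state set empty
rest 'aa' ignored (set empty)
final: {}; accept 1 not in set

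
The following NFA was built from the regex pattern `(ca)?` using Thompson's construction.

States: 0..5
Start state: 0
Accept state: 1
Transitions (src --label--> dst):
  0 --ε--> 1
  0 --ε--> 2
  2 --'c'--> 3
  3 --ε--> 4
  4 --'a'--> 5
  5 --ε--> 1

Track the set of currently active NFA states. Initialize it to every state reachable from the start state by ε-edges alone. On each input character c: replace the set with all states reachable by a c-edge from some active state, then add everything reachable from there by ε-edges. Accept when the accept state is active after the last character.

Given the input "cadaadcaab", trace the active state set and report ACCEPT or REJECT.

Answer: REJECT

Steps:
initial (ε-close {0}): {0,1,2}
'c' @ 1: {3,4}
'a' @ 2: {1,5}  [accepting]
'd' @ 3: {}  — no active states
rest 'aadcaab' ignored (set empty)
after full input: {}  (accept=1 not in)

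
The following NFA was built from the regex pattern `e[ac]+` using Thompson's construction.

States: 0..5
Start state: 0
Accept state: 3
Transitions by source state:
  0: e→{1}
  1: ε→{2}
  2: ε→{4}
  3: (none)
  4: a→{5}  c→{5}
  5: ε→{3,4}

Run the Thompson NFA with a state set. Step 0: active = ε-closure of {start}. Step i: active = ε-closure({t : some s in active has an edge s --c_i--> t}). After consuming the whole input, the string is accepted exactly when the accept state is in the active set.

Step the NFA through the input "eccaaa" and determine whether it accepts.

Answer: ACCEPT

Steps:
initial (ε-close {0}): {0}
'e' @ 1: {1,2,4}
'c' @ 2: {3,4,5}  (accept∈set)
'c' @ 3: {3,4,5}  (accept∈set)
'a' @ 4: {3,4,5}  (accept∈set)
'a' @ 5: {3,4,5}  (accept∈set)
'a' @ 6: {3,4,5}  (accept∈set)
final: {3,4,5}; accept 3 in set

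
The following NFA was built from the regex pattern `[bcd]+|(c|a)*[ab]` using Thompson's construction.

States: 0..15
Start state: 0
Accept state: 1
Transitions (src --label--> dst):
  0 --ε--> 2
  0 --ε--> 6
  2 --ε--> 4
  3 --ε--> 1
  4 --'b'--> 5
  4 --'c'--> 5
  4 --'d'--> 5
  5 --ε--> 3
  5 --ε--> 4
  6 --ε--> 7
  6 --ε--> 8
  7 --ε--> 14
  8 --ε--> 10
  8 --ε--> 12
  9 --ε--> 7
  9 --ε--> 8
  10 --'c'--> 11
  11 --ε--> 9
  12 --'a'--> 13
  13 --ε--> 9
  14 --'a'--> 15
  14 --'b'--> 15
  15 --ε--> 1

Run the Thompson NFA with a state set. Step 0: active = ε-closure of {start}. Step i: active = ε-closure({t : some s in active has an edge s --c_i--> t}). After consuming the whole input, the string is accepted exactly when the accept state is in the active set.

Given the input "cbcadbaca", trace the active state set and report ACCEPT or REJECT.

initial (ε-close {0}): {0,2,4,6,7,8,10,12,14}
'c' @ 1: {1,3,4,5,7,8,9,10,11,12,14}  (accept∈set)
'b' @ 2: {1,3,4,5,15}  (accept∈set)
'c' @ 3: {1,3,4,5}  (accept∈set)
'a' @ 4: {}  — state set empty
rest 'dbaca' ignored (set empty)
end set {} — state 1 not in

Answer: REJECT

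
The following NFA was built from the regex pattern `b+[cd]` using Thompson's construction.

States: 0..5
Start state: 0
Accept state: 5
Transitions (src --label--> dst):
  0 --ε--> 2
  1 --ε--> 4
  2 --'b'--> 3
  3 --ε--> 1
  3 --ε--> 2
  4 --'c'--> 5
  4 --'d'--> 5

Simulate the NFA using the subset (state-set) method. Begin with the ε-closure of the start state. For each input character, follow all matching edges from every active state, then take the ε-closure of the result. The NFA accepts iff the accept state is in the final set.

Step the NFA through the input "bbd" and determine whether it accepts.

initial (ε-close {0}): {0,2}
'b' @ 1: {1,2,3,4}
'b' @ 2: {1,2,3,4}
'd' @ 3: {5}  (accept∈set)
final: {5}; accept 5 in set

Answer: ACCEPT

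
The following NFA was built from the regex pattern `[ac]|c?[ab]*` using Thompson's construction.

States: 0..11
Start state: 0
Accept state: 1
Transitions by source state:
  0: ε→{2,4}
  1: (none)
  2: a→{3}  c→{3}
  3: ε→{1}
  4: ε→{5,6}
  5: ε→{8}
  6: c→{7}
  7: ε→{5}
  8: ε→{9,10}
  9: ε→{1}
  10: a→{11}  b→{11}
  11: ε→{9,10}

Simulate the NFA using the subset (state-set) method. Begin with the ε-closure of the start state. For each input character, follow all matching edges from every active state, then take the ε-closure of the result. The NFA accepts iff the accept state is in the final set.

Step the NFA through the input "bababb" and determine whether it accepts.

S₀ = ε-closure({0}) = {0,1,2,4,5,6,8,9,10}
'b' @ 1: {1,9,10,11}  [accepting]
'a' @ 2: {1,9,10,11}  [accepting]
'b' @ 3: {1,9,10,11}  [accepting]
'a' @ 4: {1,9,10,11}  [accepting]
'b' @ 5: {1,9,10,11}  [accepting]
'b' @ 6: {1,9,10,11}  [accepting]
after full input: {1,9,10,11}  (accept=1 in)

Answer: ACCEPT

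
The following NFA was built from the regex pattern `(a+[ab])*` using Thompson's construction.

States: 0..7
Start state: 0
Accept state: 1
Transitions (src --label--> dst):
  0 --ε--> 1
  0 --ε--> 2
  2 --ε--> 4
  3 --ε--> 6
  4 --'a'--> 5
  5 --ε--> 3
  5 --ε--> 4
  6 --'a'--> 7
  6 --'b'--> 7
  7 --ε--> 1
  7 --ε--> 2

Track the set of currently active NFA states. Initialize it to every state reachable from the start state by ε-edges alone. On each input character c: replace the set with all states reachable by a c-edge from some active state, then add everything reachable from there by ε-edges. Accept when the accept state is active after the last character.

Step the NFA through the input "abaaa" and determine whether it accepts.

Answer: ACCEPT

Trace:
initial (ε-close {0}): {0,1,2,4}
'a' @ 1: {3,4,5,6}
'b' @ 2: {1,2,4,7}  (accept∈set)
'a' @ 3: {3,4,5,6}
'a' @ 4: {1,2,3,4,5,6,7}  (accept∈set)
'a' @ 5: {1,2,3,4,5,6,7}  (accept∈set)
after full input: {1,2,3,4,5,6,7}  (accept=1 in)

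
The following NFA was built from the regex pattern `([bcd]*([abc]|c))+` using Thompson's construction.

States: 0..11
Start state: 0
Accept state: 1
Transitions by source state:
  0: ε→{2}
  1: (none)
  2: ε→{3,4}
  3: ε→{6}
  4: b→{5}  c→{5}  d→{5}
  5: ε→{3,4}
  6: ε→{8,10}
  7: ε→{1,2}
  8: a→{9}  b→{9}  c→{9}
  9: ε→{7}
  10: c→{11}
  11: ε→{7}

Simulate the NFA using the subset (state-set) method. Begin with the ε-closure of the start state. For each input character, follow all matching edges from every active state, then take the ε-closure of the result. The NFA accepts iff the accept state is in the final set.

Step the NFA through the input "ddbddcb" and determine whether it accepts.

Answer: ACCEPT

Derivation:
initial (ε-close {0}): {0,2,3,4,6,8,10}
'd' @ 1: {3,4,5,6,8,10}
'd' @ 2: {3,4,5,6,8,10}
'b' @ 3: {1,2,3,4,5,6,7,8,9,10}  [accepting]
'd' @ 4: {3,4,5,6,8,10}
'd' @ 5: {3,4,5,6,8,10}
'c' @ 6: {1,2,3,4,5,6,7,8,9,10,11}  [accepting]
'b' @ 7: {1,2,3,4,5,6,7,8,9,10}  [accepting]
final: {1,2,3,4,5,6,7,8,9,10}; accept 1 in set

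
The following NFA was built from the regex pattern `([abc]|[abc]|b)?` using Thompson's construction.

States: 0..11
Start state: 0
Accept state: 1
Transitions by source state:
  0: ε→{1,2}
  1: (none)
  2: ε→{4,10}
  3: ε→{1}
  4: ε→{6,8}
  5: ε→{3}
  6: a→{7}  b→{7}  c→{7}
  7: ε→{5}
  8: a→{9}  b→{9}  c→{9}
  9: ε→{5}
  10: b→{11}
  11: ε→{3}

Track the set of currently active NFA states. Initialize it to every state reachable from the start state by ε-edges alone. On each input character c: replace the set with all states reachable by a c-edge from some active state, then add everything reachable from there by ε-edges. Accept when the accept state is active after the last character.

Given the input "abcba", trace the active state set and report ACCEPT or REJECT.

initial (ε-close {0}): {0,1,2,4,6,8,10}
'a' @ 1: {1,3,5,7,9}  (accept∈set)
'b' @ 2: {}  — no active states
rest 'cba' ignored (set empty)
final: {}; accept 1 not in set

Answer: REJECT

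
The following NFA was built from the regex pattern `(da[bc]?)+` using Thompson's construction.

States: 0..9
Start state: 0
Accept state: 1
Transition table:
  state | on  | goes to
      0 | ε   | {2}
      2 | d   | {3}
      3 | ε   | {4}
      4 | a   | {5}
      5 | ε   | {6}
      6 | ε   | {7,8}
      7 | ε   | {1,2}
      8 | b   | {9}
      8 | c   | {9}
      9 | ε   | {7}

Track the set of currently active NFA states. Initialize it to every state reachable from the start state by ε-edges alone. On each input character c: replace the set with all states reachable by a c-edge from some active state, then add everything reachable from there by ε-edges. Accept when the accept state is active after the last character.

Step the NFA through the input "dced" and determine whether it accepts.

S₀ = ε-closure({0}) = {0,2}
'd' @ 1: {3,4}
'c' @ 2: {}  — no active states
rest 'ed' ignored (set empty)
final: {}; accept 1 not in set

Answer: REJECT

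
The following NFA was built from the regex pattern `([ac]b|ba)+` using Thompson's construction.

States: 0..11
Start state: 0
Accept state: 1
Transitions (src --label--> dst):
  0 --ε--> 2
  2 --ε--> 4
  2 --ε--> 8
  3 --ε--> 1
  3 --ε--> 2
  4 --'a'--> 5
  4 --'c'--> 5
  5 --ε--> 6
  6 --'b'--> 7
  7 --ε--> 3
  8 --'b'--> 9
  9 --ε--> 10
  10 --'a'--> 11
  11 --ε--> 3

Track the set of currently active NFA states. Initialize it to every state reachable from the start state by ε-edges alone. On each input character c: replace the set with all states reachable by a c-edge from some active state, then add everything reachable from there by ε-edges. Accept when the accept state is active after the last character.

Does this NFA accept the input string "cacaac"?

S₀ = ε-closure({0}) = {0,2,4,8}
'c' @ 1: {5,6}
'a' @ 2: {}  — dead — no transitions
rest 'caac' ignored (set empty)
final: {}; accept 1 not in set

Answer: REJECT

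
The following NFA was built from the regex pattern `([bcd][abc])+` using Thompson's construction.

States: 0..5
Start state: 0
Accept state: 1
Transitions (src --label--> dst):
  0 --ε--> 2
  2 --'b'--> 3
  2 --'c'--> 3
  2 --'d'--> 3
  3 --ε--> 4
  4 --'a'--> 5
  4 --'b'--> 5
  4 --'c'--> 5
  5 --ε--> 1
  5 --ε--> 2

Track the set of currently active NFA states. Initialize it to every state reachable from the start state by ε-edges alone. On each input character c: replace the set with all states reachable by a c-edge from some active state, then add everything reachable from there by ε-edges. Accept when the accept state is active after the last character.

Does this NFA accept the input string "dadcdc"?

Answer: ACCEPT

Derivation:
initial (ε-close {0}): {0,2}
'd' @ 1: {3,4}
'a' @ 2: {1,2,5}  [accepting]
'd' @ 3: {3,4}
'c' @ 4: {1,2,5}  [accepting]
'd' @ 5: {3,4}
'c' @ 6: {1,2,5}  [accepting]
end set {1,2,5} — state 1 in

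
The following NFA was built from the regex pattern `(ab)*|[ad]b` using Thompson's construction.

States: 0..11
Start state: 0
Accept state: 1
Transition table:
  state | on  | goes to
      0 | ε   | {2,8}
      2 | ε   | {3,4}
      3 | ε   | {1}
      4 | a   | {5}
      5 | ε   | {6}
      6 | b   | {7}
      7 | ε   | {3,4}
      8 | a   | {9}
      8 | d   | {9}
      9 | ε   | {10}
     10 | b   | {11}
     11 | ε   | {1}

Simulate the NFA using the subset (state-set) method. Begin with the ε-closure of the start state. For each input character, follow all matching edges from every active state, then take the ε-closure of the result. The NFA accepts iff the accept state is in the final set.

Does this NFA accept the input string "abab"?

Answer: ACCEPT

Derivation:
S₀ = ε-closure({0}) = {0,1,2,3,4,8}
'a' @ 1: {5,6,9,10}
'b' @ 2: {1,3,4,7,11}  ✓accept
'a' @ 3: {5,6}
'b' @ 4: {1,3,4,7}  ✓accept
final: {1,3,4,7}; accept 1 in set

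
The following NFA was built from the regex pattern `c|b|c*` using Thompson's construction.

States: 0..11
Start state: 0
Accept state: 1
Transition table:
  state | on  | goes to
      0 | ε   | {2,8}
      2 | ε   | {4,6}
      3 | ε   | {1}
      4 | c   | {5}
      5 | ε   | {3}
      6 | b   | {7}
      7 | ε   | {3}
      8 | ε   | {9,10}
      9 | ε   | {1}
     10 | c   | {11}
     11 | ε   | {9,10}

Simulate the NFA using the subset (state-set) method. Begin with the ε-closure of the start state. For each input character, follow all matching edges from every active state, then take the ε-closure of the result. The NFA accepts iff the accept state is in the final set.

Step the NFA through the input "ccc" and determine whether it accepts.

initial (ε-close {0}): {0,1,2,4,6,8,9,10}
'c' @ 1: {1,3,5,9,10,11}  (accept∈set)
'c' @ 2: {1,9,10,11}  (accept∈set)
'c' @ 3: {1,9,10,11}  (accept∈set)
final: {1,9,10,11}; accept 1 in set

Answer: ACCEPT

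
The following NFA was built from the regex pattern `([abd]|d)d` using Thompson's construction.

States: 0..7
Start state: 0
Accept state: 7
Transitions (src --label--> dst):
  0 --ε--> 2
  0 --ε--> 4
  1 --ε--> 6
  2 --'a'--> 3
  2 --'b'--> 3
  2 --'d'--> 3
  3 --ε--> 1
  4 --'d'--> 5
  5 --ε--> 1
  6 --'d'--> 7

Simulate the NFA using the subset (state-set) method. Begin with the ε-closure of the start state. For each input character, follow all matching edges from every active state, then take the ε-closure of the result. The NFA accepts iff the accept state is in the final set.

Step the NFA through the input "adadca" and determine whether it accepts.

Answer: REJECT

Derivation:
start: ε-closure({0}) = {0,2,4}
'a' @ 1: {1,3,6}
'd' @ 2: {7}  (accept∈set)
'a' @ 3: {}  — state set empty
rest 'dca' ignored (set empty)
after full input: {}  (accept=7 not in)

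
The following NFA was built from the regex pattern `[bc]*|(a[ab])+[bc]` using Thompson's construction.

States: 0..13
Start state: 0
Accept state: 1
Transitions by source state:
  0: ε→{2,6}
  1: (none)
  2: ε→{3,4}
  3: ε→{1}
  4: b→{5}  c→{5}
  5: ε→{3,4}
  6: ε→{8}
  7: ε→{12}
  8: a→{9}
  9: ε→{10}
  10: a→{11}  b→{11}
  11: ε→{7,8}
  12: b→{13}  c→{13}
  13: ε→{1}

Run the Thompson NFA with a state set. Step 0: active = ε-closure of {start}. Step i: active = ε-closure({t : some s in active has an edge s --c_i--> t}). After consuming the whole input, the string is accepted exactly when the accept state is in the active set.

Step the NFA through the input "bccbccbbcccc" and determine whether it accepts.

Answer: ACCEPT

Derivation:
S₀ = ε-closure({0}) = {0,1,2,3,4,6,8}
'b' @ 1: {1,3,4,5}  (accept∈set)
'c' @ 2: {1,3,4,5}  (accept∈set)
'c' @ 3: {1,3,4,5}  (accept∈set)
'b' @ 4: {1,3,4,5}  (accept∈set)
'c' @ 5: {1,3,4,5}  (accept∈set)
'c' @ 6: {1,3,4,5}  (accept∈set)
'b' @ 7: {1,3,4,5}  (accept∈set)
'b' @ 8: {1,3,4,5}  (accept∈set)
'c' @ 9: {1,3,4,5}  (accept∈set)
'c' @ 10: {1,3,4,5}  (accept∈set)
'c' @ 11: {1,3,4,5}  (accept∈set)
'c' @ 12: {1,3,4,5}  (accept∈set)
final: {1,3,4,5}; accept 1 in set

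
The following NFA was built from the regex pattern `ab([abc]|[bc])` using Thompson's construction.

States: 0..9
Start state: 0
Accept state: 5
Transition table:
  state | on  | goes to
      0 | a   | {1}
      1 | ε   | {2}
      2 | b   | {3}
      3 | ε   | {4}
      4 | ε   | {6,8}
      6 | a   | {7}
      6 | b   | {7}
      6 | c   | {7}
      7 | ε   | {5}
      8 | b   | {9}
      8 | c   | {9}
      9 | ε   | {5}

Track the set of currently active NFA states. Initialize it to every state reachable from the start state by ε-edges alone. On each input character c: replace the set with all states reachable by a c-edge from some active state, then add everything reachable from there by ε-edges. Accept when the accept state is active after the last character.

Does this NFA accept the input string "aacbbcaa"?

S₀ = ε-closure({0}) = {0}
'a' @ 1: {1,2}
'a' @ 2: {}  — state set empty
rest 'cbbcaa' ignored (set empty)
final: {}; accept 5 not in set

Answer: REJECT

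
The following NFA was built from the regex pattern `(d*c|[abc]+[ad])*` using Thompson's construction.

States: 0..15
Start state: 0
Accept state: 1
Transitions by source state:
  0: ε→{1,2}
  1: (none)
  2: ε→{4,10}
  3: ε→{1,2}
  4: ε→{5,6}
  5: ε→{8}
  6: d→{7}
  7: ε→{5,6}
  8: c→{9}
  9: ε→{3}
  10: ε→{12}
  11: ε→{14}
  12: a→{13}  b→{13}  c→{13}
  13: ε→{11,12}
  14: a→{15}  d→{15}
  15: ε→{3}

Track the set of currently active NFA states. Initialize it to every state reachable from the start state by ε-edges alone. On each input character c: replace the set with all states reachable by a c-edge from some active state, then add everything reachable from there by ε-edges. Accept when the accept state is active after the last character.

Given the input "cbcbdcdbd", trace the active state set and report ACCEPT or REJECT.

Answer: ACCEPT

Trace:
S₀ = ε-closure({0}) = {0,1,2,4,5,6,8,10,12}
'c' @ 1: {1,2,3,4,5,6,8,9,10,11,12,13,14}  (accept∈set)
'b' @ 2: {11,12,13,14}
'c' @ 3: {11,12,13,14}
'b' @ 4: {11,12,13,14}
'd' @ 5: {1,2,3,4,5,6,8,10,12,15}  (accept∈set)
'c' @ 6: {1,2,3,4,5,6,8,9,10,11,12,13,14}  (accept∈set)
'd' @ 7: {1,2,3,4,5,6,7,8,10,12,15}  (accept∈set)
'b' @ 8: {11,12,13,14}
'd' @ 9: {1,2,3,4,5,6,8,10,12,15}  (accept∈set)
final: {1,2,3,4,5,6,8,10,12,15}; accept 1 in set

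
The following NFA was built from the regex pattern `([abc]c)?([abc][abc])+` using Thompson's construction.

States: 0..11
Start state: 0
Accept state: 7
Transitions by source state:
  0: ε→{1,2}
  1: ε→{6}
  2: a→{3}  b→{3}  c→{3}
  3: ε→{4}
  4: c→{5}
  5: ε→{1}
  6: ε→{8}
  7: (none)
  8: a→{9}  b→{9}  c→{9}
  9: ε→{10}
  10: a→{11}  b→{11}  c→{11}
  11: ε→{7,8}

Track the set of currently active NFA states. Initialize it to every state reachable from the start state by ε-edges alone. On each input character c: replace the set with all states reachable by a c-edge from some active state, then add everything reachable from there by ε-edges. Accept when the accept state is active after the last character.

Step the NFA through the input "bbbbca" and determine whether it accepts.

initial (ε-close {0}): {0,1,2,6,8}
'b' @ 1: {3,4,9,10}
'b' @ 2: {7,8,11}  [accepting]
'b' @ 3: {9,10}
'b' @ 4: {7,8,11}  [accepting]
'c' @ 5: {9,10}
'a' @ 6: {7,8,11}  [accepting]
after full input: {7,8,11}  (accept=7 in)

Answer: ACCEPT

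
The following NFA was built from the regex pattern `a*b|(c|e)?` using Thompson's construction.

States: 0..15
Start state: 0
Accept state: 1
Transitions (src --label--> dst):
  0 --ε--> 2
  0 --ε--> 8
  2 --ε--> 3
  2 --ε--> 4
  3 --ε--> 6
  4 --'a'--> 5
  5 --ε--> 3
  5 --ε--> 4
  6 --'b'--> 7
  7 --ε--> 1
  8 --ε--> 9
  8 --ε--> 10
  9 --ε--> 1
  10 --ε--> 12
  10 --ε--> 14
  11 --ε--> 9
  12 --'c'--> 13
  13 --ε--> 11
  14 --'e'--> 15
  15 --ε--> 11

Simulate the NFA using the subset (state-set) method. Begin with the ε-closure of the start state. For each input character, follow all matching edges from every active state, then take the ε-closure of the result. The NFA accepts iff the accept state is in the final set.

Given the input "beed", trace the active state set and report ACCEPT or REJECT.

Answer: REJECT

Trace:
start: ε-closure({0}) = {0,1,2,3,4,6,8,9,10,12,14}
'b' @ 1: {1,7}  (accept∈set)
'e' @ 2: {}  — dead — no transitions
rest 'ed' ignored (set empty)
end set {} — state 1 not in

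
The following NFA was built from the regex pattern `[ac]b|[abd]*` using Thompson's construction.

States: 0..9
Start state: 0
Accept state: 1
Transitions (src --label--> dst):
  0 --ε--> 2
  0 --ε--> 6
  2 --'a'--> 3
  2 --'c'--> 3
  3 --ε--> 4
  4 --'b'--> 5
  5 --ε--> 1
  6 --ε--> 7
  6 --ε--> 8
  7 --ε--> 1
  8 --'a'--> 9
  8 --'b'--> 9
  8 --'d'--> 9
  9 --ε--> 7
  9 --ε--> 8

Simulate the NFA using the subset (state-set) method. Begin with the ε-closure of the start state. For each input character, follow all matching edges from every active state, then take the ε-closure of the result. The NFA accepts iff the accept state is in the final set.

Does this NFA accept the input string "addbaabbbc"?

Answer: REJECT

Trace:
initial (ε-close {0}): {0,1,2,6,7,8}
'a' @ 1: {1,3,4,7,8,9}  [accepting]
'd' @ 2: {1,7,8,9}  [accepting]
'd' @ 3: {1,7,8,9}  [accepting]
'b' @ 4: {1,7,8,9}  [accepting]
'a' @ 5: {1,7,8,9}  [accepting]
'a' @ 6: {1,7,8,9}  [accepting]
'b' @ 7: {1,7,8,9}  [accepting]
'b' @ 8: {1,7,8,9}  [accepting]
'b' @ 9: {1,7,8,9}  [accepting]
'c' @ 10: {}  — no active states
final: {}; accept 1 not in set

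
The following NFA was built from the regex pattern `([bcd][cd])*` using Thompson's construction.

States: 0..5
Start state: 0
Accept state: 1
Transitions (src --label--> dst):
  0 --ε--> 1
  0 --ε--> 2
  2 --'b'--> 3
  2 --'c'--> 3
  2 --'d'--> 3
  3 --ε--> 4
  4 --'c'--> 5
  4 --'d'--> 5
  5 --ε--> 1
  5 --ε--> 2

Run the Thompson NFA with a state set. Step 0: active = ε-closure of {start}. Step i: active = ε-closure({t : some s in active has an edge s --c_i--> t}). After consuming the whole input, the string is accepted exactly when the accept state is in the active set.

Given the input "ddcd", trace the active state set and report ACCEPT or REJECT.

start: ε-closure({0}) = {0,1,2}
'd' @ 1: {3,4}
'd' @ 2: {1,2,5}  ✓accept
'c' @ 3: {3,4}
'd' @ 4: {1,2,5}  ✓accept
final: {1,2,5}; accept 1 in set

Answer: ACCEPT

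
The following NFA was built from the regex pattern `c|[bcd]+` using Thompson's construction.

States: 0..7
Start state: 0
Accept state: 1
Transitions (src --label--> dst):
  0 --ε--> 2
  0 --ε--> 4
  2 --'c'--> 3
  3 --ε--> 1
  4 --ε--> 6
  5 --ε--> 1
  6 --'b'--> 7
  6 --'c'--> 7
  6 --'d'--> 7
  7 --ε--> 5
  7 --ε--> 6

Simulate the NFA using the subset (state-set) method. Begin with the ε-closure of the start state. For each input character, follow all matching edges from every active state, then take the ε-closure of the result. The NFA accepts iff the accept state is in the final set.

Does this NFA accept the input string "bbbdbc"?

initial (ε-close {0}): {0,2,4,6}
'b' @ 1: {1,5,6,7}  ✓accept
'b' @ 2: {1,5,6,7}  ✓accept
'b' @ 3: {1,5,6,7}  ✓accept
'd' @ 4: {1,5,6,7}  ✓accept
'b' @ 5: {1,5,6,7}  ✓accept
'c' @ 6: {1,5,6,7}  ✓accept
after full input: {1,5,6,7}  (accept=1 in)

Answer: ACCEPT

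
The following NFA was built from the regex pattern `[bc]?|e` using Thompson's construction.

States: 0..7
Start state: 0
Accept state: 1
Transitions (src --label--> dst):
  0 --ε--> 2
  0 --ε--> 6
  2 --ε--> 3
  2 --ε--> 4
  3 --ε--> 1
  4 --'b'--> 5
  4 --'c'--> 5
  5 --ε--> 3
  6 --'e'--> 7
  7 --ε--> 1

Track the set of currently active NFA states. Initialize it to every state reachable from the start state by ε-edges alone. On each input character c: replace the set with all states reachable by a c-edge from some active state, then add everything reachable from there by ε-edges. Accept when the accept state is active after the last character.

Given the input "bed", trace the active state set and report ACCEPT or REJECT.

initial (ε-close {0}): {0,1,2,3,4,6}
'b' @ 1: {1,3,5}  [accepting]
'e' @ 2: {}  — state set empty
rest 'd' ignored (set empty)
final: {}; accept 1 not in set

Answer: REJECT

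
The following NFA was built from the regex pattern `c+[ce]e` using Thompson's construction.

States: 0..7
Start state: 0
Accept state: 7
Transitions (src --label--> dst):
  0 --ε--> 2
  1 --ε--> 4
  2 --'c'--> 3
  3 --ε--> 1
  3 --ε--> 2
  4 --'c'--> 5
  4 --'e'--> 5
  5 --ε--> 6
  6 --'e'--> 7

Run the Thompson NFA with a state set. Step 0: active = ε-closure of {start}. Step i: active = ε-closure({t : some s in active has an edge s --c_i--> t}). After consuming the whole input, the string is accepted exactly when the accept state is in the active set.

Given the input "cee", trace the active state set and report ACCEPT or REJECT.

Answer: ACCEPT

Derivation:
initial (ε-close {0}): {0,2}
'c' @ 1: {1,2,3,4}
'e' @ 2: {5,6}
'e' @ 3: {7}  [accepting]
after full input: {7}  (accept=7 in)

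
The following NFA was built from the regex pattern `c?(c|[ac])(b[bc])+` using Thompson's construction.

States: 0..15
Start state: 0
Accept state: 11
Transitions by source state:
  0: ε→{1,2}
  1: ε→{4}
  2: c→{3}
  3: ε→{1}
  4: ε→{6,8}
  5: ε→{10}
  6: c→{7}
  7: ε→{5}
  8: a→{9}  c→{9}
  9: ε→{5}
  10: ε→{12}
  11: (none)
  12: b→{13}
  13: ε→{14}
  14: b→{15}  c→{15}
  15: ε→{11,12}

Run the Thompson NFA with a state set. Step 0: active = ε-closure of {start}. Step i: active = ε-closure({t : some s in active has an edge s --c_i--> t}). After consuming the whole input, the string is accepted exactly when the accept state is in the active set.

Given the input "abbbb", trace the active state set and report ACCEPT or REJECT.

Answer: ACCEPT

Steps:
S₀ = ε-closure({0}) = {0,1,2,4,6,8}
'a' @ 1: {5,9,10,12}
'b' @ 2: {13,14}
'b' @ 3: {11,12,15}  ✓accept
'b' @ 4: {13,14}
'b' @ 5: {11,12,15}  ✓accept
end set {11,12,15} — state 11 in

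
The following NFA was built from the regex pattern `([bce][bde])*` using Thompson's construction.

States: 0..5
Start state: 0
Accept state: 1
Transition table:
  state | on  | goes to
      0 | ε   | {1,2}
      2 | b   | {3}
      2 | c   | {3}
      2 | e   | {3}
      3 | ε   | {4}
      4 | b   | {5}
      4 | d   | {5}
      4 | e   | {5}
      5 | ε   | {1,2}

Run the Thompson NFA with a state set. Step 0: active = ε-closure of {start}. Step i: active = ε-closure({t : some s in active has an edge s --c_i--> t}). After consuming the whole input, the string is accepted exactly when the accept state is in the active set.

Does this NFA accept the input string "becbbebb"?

Answer: ACCEPT

Steps:
S₀ = ε-closure({0}) = {0,1,2}
'b' @ 1: {3,4}
'e' @ 2: {1,2,5}  [accepting]
'c' @ 3: {3,4}
'b' @ 4: {1,2,5}  [accepting]
'b' @ 5: {3,4}
'e' @ 6: {1,2,5}  [accepting]
'b' @ 7: {3,4}
'b' @ 8: {1,2,5}  [accepting]
end set {1,2,5} — state 1 in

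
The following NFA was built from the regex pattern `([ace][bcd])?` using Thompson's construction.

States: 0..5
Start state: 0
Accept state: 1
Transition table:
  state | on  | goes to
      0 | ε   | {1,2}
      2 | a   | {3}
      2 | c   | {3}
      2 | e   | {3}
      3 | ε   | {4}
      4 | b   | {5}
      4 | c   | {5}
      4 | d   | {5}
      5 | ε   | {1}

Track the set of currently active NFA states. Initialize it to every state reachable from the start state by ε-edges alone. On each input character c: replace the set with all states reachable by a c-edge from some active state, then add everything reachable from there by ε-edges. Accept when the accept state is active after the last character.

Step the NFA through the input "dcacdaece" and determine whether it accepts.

initial (ε-close {0}): {0,1,2}
'd' @ 1: {}  — state set empty
rest 'cacdaece' ignored (set empty)
final: {}; accept 1 not in set

Answer: REJECT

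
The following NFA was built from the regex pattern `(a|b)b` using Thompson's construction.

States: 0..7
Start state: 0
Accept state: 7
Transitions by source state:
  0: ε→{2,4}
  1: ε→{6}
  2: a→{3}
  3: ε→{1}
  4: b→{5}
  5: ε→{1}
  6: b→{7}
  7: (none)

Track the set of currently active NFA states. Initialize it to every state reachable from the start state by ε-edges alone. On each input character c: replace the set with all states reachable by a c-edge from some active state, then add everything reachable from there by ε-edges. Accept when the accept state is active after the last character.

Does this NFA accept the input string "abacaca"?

initial (ε-close {0}): {0,2,4}
'a' @ 1: {1,3,6}
'b' @ 2: {7}  [accepting]
'a' @ 3: {}  — state set empty
rest 'caca' ignored (set empty)
final: {}; accept 7 not in set

Answer: REJECT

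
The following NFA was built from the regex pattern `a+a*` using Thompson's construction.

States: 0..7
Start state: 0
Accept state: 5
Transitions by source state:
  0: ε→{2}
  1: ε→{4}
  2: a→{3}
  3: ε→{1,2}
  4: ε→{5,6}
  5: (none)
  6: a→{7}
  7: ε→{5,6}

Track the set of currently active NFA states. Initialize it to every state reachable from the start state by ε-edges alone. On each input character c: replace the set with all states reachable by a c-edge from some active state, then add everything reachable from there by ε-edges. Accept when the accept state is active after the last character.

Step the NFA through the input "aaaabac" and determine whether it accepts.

initial (ε-close {0}): {0,2}
'a' @ 1: {1,2,3,4,5,6}  (accept∈set)
'a' @ 2: {1,2,3,4,5,6,7}  (accept∈set)
'a' @ 3: {1,2,3,4,5,6,7}  (accept∈set)
'a' @ 4: {1,2,3,4,5,6,7}  (accept∈set)
'b' @ 5: {}  — state set empty
rest 'ac' ignored (set empty)
after full input: {}  (accept=5 not in)

Answer: REJECT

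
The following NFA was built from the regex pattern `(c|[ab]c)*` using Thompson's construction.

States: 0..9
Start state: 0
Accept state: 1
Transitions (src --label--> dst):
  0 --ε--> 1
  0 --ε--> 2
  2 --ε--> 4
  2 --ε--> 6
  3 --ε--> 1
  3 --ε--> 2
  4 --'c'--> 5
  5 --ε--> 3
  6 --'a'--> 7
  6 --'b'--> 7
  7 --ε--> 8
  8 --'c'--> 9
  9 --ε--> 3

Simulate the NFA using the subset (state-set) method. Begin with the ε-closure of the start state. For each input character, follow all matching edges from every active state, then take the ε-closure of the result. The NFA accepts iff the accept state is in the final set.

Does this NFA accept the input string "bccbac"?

S₀ = ε-closure({0}) = {0,1,2,4,6}
'b' @ 1: {7,8}
'c' @ 2: {1,2,3,4,6,9}  (accept∈set)
'c' @ 3: {1,2,3,4,5,6}  (accept∈set)
'b' @ 4: {7,8}
'a' @ 5: {}  — dead — no transitions
rest 'c' ignored (set empty)
end set {} — state 1 not in

Answer: REJECT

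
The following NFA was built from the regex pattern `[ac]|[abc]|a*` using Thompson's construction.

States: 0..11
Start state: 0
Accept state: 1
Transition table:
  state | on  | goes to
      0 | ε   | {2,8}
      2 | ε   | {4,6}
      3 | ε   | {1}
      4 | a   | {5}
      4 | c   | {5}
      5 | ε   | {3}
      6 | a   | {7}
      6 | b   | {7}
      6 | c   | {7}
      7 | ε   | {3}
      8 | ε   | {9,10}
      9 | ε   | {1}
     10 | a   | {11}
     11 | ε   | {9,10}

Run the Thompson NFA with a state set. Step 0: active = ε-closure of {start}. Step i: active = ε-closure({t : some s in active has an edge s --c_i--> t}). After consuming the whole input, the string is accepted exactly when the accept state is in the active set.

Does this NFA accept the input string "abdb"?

Answer: REJECT

Steps:
start: ε-closure({0}) = {0,1,2,4,6,8,9,10}
'a' @ 1: {1,3,5,7,9,10,11}  (accept∈set)
'b' @ 2: {}  — no active states
rest 'db' ignored (set empty)
after full input: {}  (accept=1 not in)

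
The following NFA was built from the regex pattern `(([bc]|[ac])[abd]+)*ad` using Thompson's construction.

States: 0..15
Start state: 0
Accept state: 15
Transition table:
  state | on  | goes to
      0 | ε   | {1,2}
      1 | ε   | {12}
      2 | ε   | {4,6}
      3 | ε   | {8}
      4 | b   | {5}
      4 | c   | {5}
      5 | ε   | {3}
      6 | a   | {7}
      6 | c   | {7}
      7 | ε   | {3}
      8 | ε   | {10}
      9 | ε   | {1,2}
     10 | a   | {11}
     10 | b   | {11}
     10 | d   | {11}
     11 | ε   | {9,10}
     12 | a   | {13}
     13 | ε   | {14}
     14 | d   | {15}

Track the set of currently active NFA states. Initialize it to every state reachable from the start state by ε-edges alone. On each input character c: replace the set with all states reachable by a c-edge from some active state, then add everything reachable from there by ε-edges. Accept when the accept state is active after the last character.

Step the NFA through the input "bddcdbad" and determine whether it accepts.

Answer: ACCEPT

Derivation:
initial (ε-close {0}): {0,1,2,4,6,12}
'b' @ 1: {3,5,8,10}
'd' @ 2: {1,2,4,6,9,10,11,12}
'd' @ 3: {1,2,4,6,9,10,11,12}
'c' @ 4: {3,5,7,8,10}
'd' @ 5: {1,2,4,6,9,10,11,12}
'b' @ 6: {1,2,3,4,5,6,8,9,10,11,12}
'a' @ 7: {1,2,3,4,6,7,8,9,10,11,12,13,14}
'd' @ 8: {1,2,4,6,9,10,11,12,15}  [accepting]
final: {1,2,4,6,9,10,11,12,15}; accept 15 in set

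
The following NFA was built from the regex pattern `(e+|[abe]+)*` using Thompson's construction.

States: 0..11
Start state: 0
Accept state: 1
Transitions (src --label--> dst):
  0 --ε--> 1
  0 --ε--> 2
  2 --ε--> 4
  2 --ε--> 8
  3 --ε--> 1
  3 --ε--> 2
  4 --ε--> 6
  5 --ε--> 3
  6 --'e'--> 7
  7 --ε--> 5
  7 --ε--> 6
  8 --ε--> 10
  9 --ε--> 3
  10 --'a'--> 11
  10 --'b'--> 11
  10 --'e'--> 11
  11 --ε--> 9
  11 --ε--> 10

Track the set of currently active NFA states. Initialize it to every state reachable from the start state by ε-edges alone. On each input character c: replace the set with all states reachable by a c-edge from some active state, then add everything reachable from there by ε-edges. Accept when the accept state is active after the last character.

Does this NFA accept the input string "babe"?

S₀ = ε-closure({0}) = {0,1,2,4,6,8,10}
'b' @ 1: {1,2,3,4,6,8,9,10,11}  [accepting]
'a' @ 2: {1,2,3,4,6,8,9,10,11}  [accepting]
'b' @ 3: {1,2,3,4,6,8,9,10,11}  [accepting]
'e' @ 4: {1,2,3,4,5,6,7,8,9,10,11}  [accepting]
after full input: {1,2,3,4,5,6,7,8,9,10,11}  (accept=1 in)

Answer: ACCEPT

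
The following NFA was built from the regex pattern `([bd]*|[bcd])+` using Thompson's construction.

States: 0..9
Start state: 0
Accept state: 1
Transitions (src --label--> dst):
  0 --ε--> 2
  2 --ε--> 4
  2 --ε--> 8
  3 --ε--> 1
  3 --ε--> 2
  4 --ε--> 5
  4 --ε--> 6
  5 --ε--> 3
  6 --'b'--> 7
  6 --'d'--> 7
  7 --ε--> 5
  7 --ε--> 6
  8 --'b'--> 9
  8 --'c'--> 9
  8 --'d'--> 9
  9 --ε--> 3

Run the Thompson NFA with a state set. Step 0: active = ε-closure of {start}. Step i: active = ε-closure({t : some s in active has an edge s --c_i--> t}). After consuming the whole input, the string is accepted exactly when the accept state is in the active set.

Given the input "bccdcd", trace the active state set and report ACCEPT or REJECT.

S₀ = ε-closure({0}) = {0,1,2,3,4,5,6,8}
'b' @ 1: {1,2,3,4,5,6,7,8,9}  ✓accept
'c' @ 2: {1,2,3,4,5,6,8,9}  ✓accept
'c' @ 3: {1,2,3,4,5,6,8,9}  ✓accept
'd' @ 4: {1,2,3,4,5,6,7,8,9}  ✓accept
'c' @ 5: {1,2,3,4,5,6,8,9}  ✓accept
'd' @ 6: {1,2,3,4,5,6,7,8,9}  ✓accept
after full input: {1,2,3,4,5,6,7,8,9}  (accept=1 in)

Answer: ACCEPT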